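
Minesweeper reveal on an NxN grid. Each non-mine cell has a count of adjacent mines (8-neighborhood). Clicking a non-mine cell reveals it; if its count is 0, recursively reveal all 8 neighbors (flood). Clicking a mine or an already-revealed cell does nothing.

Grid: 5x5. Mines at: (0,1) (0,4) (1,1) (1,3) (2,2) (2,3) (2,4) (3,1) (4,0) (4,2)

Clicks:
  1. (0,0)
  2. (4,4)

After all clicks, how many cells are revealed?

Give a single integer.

Click 1 (0,0) count=2: revealed 1 new [(0,0)] -> total=1
Click 2 (4,4) count=0: revealed 4 new [(3,3) (3,4) (4,3) (4,4)] -> total=5

Answer: 5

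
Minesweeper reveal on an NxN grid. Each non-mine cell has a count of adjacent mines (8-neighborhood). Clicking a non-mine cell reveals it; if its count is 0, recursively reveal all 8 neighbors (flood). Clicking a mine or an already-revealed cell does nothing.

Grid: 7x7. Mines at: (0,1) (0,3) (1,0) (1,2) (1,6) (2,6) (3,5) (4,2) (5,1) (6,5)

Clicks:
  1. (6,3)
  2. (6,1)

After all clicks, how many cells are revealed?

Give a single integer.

Answer: 7

Derivation:
Click 1 (6,3) count=0: revealed 6 new [(5,2) (5,3) (5,4) (6,2) (6,3) (6,4)] -> total=6
Click 2 (6,1) count=1: revealed 1 new [(6,1)] -> total=7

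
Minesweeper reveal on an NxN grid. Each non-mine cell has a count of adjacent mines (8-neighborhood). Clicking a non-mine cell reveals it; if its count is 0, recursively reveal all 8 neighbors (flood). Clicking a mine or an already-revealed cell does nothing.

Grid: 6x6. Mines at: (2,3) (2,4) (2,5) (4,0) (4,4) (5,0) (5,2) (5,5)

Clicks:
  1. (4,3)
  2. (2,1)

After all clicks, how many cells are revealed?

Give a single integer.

Answer: 19

Derivation:
Click 1 (4,3) count=2: revealed 1 new [(4,3)] -> total=1
Click 2 (2,1) count=0: revealed 18 new [(0,0) (0,1) (0,2) (0,3) (0,4) (0,5) (1,0) (1,1) (1,2) (1,3) (1,4) (1,5) (2,0) (2,1) (2,2) (3,0) (3,1) (3,2)] -> total=19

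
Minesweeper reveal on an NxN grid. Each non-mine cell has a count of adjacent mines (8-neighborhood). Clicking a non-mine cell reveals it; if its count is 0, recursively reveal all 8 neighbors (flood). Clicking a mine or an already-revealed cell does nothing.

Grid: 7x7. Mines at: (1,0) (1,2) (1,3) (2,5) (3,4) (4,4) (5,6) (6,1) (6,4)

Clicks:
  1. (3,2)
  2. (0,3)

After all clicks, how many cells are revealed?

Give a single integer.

Answer: 17

Derivation:
Click 1 (3,2) count=0: revealed 16 new [(2,0) (2,1) (2,2) (2,3) (3,0) (3,1) (3,2) (3,3) (4,0) (4,1) (4,2) (4,3) (5,0) (5,1) (5,2) (5,3)] -> total=16
Click 2 (0,3) count=2: revealed 1 new [(0,3)] -> total=17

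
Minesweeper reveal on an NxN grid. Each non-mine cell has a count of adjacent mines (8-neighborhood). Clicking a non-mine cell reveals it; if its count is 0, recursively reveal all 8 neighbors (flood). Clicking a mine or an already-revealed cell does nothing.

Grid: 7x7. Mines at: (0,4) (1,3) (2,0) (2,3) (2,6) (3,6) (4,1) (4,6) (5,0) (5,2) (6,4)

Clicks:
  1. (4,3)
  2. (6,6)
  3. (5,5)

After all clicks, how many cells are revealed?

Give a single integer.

Answer: 5

Derivation:
Click 1 (4,3) count=1: revealed 1 new [(4,3)] -> total=1
Click 2 (6,6) count=0: revealed 4 new [(5,5) (5,6) (6,5) (6,6)] -> total=5
Click 3 (5,5) count=2: revealed 0 new [(none)] -> total=5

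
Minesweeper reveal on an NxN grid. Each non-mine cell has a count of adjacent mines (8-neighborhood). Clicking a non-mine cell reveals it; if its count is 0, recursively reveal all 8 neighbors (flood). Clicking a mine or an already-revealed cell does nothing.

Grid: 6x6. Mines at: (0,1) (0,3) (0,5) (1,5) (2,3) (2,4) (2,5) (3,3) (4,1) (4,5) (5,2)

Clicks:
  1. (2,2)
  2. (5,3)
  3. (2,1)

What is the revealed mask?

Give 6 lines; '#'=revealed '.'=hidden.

Answer: ......
###...
###...
###...
......
...#..

Derivation:
Click 1 (2,2) count=2: revealed 1 new [(2,2)] -> total=1
Click 2 (5,3) count=1: revealed 1 new [(5,3)] -> total=2
Click 3 (2,1) count=0: revealed 8 new [(1,0) (1,1) (1,2) (2,0) (2,1) (3,0) (3,1) (3,2)] -> total=10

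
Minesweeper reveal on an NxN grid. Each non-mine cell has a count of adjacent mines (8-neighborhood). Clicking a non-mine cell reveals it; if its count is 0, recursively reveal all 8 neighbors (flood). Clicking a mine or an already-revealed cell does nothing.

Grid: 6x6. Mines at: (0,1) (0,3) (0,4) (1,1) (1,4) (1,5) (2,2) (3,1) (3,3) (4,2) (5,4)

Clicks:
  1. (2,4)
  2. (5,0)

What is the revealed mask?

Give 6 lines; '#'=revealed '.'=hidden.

Answer: ......
......
....#.
......
##....
##....

Derivation:
Click 1 (2,4) count=3: revealed 1 new [(2,4)] -> total=1
Click 2 (5,0) count=0: revealed 4 new [(4,0) (4,1) (5,0) (5,1)] -> total=5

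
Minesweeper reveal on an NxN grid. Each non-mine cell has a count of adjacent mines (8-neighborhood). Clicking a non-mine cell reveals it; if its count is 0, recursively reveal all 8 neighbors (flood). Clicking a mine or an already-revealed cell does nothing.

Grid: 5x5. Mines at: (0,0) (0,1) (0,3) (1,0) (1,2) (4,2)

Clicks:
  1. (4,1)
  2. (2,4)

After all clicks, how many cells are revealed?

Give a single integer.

Click 1 (4,1) count=1: revealed 1 new [(4,1)] -> total=1
Click 2 (2,4) count=0: revealed 8 new [(1,3) (1,4) (2,3) (2,4) (3,3) (3,4) (4,3) (4,4)] -> total=9

Answer: 9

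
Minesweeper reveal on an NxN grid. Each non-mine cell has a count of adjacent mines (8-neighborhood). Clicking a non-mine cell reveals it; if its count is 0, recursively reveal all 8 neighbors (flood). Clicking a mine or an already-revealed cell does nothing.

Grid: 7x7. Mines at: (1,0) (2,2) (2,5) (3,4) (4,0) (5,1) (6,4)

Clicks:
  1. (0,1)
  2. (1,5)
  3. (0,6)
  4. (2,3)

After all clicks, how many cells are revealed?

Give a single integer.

Click 1 (0,1) count=1: revealed 1 new [(0,1)] -> total=1
Click 2 (1,5) count=1: revealed 1 new [(1,5)] -> total=2
Click 3 (0,6) count=0: revealed 10 new [(0,2) (0,3) (0,4) (0,5) (0,6) (1,1) (1,2) (1,3) (1,4) (1,6)] -> total=12
Click 4 (2,3) count=2: revealed 1 new [(2,3)] -> total=13

Answer: 13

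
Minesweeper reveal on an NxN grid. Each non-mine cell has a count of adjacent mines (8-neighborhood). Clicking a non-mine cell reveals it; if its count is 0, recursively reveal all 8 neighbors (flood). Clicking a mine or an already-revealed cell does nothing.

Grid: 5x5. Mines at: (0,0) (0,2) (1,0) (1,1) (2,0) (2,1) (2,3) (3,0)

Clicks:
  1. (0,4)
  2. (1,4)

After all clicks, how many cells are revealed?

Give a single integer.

Click 1 (0,4) count=0: revealed 4 new [(0,3) (0,4) (1,3) (1,4)] -> total=4
Click 2 (1,4) count=1: revealed 0 new [(none)] -> total=4

Answer: 4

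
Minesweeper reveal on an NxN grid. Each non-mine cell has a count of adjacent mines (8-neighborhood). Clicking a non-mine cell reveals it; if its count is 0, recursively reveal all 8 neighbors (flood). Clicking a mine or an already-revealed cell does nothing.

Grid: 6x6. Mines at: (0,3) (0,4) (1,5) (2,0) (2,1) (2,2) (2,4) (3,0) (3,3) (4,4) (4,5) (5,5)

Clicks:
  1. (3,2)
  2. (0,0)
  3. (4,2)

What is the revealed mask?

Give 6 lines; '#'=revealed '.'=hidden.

Click 1 (3,2) count=3: revealed 1 new [(3,2)] -> total=1
Click 2 (0,0) count=0: revealed 6 new [(0,0) (0,1) (0,2) (1,0) (1,1) (1,2)] -> total=7
Click 3 (4,2) count=1: revealed 1 new [(4,2)] -> total=8

Answer: ###...
###...
......
..#...
..#...
......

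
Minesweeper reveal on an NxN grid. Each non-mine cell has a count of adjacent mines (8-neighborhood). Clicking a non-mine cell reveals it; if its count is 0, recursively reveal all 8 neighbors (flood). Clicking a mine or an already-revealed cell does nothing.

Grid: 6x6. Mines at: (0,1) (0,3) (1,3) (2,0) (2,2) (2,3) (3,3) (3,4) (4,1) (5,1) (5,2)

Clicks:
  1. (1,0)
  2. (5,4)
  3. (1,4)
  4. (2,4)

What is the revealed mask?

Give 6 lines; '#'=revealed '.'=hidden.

Answer: ......
#...#.
....#.
......
...###
...###

Derivation:
Click 1 (1,0) count=2: revealed 1 new [(1,0)] -> total=1
Click 2 (5,4) count=0: revealed 6 new [(4,3) (4,4) (4,5) (5,3) (5,4) (5,5)] -> total=7
Click 3 (1,4) count=3: revealed 1 new [(1,4)] -> total=8
Click 4 (2,4) count=4: revealed 1 new [(2,4)] -> total=9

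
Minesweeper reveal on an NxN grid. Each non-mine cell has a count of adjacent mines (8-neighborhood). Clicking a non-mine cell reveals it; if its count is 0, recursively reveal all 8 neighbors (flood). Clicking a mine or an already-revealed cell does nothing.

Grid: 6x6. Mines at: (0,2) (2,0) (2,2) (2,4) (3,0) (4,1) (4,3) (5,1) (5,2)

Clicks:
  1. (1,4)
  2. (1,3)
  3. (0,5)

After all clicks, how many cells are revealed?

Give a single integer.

Answer: 6

Derivation:
Click 1 (1,4) count=1: revealed 1 new [(1,4)] -> total=1
Click 2 (1,3) count=3: revealed 1 new [(1,3)] -> total=2
Click 3 (0,5) count=0: revealed 4 new [(0,3) (0,4) (0,5) (1,5)] -> total=6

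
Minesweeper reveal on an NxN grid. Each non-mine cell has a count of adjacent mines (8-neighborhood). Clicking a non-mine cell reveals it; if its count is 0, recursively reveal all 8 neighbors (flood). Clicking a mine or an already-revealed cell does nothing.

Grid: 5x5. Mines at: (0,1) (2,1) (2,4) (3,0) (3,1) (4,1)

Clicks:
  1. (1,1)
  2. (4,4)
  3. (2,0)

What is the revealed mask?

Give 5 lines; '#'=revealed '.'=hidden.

Click 1 (1,1) count=2: revealed 1 new [(1,1)] -> total=1
Click 2 (4,4) count=0: revealed 6 new [(3,2) (3,3) (3,4) (4,2) (4,3) (4,4)] -> total=7
Click 3 (2,0) count=3: revealed 1 new [(2,0)] -> total=8

Answer: .....
.#...
#....
..###
..###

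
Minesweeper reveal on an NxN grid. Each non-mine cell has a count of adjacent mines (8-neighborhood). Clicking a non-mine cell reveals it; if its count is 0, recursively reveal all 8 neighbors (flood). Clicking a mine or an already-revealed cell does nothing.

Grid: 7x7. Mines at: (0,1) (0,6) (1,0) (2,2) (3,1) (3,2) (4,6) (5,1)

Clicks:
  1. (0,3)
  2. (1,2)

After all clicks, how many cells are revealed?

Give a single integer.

Answer: 31

Derivation:
Click 1 (0,3) count=0: revealed 31 new [(0,2) (0,3) (0,4) (0,5) (1,2) (1,3) (1,4) (1,5) (1,6) (2,3) (2,4) (2,5) (2,6) (3,3) (3,4) (3,5) (3,6) (4,2) (4,3) (4,4) (4,5) (5,2) (5,3) (5,4) (5,5) (5,6) (6,2) (6,3) (6,4) (6,5) (6,6)] -> total=31
Click 2 (1,2) count=2: revealed 0 new [(none)] -> total=31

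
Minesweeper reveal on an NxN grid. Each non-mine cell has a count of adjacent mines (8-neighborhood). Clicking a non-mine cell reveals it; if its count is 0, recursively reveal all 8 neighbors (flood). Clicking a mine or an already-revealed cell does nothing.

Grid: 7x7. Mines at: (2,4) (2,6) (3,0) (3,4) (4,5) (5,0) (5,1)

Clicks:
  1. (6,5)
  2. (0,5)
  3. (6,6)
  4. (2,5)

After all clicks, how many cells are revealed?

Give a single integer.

Click 1 (6,5) count=0: revealed 13 new [(4,2) (4,3) (4,4) (5,2) (5,3) (5,4) (5,5) (5,6) (6,2) (6,3) (6,4) (6,5) (6,6)] -> total=13
Click 2 (0,5) count=0: revealed 22 new [(0,0) (0,1) (0,2) (0,3) (0,4) (0,5) (0,6) (1,0) (1,1) (1,2) (1,3) (1,4) (1,5) (1,6) (2,0) (2,1) (2,2) (2,3) (3,1) (3,2) (3,3) (4,1)] -> total=35
Click 3 (6,6) count=0: revealed 0 new [(none)] -> total=35
Click 4 (2,5) count=3: revealed 1 new [(2,5)] -> total=36

Answer: 36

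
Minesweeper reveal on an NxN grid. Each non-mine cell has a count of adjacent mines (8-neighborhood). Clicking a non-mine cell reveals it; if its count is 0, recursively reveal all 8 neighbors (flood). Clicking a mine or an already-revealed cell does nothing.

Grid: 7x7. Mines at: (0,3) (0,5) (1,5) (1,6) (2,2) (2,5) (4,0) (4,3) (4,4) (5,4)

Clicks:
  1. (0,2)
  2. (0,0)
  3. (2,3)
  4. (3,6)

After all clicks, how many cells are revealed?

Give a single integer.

Click 1 (0,2) count=1: revealed 1 new [(0,2)] -> total=1
Click 2 (0,0) count=0: revealed 9 new [(0,0) (0,1) (1,0) (1,1) (1,2) (2,0) (2,1) (3,0) (3,1)] -> total=10
Click 3 (2,3) count=1: revealed 1 new [(2,3)] -> total=11
Click 4 (3,6) count=1: revealed 1 new [(3,6)] -> total=12

Answer: 12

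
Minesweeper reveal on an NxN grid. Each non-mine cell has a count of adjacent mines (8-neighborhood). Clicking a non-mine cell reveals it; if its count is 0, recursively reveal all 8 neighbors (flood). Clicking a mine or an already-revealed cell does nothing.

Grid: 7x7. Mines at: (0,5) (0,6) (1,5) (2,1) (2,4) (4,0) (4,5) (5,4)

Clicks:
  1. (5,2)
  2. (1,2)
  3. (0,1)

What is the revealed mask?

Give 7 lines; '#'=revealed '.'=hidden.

Click 1 (5,2) count=0: revealed 14 new [(3,1) (3,2) (3,3) (4,1) (4,2) (4,3) (5,0) (5,1) (5,2) (5,3) (6,0) (6,1) (6,2) (6,3)] -> total=14
Click 2 (1,2) count=1: revealed 1 new [(1,2)] -> total=15
Click 3 (0,1) count=0: revealed 9 new [(0,0) (0,1) (0,2) (0,3) (0,4) (1,0) (1,1) (1,3) (1,4)] -> total=24

Answer: #####..
#####..
.......
.###...
.###...
####...
####...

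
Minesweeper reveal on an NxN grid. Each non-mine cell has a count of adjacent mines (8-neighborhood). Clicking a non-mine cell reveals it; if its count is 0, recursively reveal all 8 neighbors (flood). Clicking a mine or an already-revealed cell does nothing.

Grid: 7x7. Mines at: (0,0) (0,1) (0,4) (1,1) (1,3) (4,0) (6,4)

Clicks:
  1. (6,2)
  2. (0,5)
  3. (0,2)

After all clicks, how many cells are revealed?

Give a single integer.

Click 1 (6,2) count=0: revealed 36 new [(0,5) (0,6) (1,4) (1,5) (1,6) (2,1) (2,2) (2,3) (2,4) (2,5) (2,6) (3,1) (3,2) (3,3) (3,4) (3,5) (3,6) (4,1) (4,2) (4,3) (4,4) (4,5) (4,6) (5,0) (5,1) (5,2) (5,3) (5,4) (5,5) (5,6) (6,0) (6,1) (6,2) (6,3) (6,5) (6,6)] -> total=36
Click 2 (0,5) count=1: revealed 0 new [(none)] -> total=36
Click 3 (0,2) count=3: revealed 1 new [(0,2)] -> total=37

Answer: 37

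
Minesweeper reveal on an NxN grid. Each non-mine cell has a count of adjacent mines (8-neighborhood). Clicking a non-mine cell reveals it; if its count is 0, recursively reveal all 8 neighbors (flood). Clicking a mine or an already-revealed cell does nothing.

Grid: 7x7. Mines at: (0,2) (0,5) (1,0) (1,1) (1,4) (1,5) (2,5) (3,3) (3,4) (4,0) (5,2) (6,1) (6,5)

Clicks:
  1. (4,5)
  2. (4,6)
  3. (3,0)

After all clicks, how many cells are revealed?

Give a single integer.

Click 1 (4,5) count=1: revealed 1 new [(4,5)] -> total=1
Click 2 (4,6) count=0: revealed 5 new [(3,5) (3,6) (4,6) (5,5) (5,6)] -> total=6
Click 3 (3,0) count=1: revealed 1 new [(3,0)] -> total=7

Answer: 7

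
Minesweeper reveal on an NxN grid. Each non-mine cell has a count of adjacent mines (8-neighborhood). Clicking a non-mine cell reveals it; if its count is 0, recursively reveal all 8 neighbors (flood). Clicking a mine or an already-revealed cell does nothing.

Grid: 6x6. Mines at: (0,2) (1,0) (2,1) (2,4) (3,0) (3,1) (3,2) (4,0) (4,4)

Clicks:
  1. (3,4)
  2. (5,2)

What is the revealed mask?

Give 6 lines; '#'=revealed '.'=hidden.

Answer: ......
......
......
....#.
.###..
.###..

Derivation:
Click 1 (3,4) count=2: revealed 1 new [(3,4)] -> total=1
Click 2 (5,2) count=0: revealed 6 new [(4,1) (4,2) (4,3) (5,1) (5,2) (5,3)] -> total=7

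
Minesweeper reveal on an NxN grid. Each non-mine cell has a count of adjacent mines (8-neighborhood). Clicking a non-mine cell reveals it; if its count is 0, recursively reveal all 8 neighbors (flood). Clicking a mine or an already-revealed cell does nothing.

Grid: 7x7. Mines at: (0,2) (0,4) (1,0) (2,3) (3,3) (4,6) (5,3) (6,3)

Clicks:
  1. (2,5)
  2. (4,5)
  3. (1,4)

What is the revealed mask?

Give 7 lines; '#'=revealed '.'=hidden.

Click 1 (2,5) count=0: revealed 11 new [(0,5) (0,6) (1,4) (1,5) (1,6) (2,4) (2,5) (2,6) (3,4) (3,5) (3,6)] -> total=11
Click 2 (4,5) count=1: revealed 1 new [(4,5)] -> total=12
Click 3 (1,4) count=2: revealed 0 new [(none)] -> total=12

Answer: .....##
....###
....###
....###
.....#.
.......
.......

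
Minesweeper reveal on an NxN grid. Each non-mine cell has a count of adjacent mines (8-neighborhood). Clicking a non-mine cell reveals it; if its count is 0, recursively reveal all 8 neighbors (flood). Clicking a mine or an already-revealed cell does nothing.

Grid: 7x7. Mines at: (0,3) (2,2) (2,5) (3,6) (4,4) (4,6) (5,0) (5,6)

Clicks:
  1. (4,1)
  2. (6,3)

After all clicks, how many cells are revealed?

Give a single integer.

Answer: 16

Derivation:
Click 1 (4,1) count=1: revealed 1 new [(4,1)] -> total=1
Click 2 (6,3) count=0: revealed 15 new [(3,1) (3,2) (3,3) (4,2) (4,3) (5,1) (5,2) (5,3) (5,4) (5,5) (6,1) (6,2) (6,3) (6,4) (6,5)] -> total=16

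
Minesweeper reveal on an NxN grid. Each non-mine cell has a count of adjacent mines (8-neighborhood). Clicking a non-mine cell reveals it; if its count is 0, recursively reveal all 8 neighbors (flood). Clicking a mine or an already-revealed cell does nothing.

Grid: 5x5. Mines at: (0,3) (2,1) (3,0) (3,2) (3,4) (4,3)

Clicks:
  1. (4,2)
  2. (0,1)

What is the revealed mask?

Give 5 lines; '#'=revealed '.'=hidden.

Click 1 (4,2) count=2: revealed 1 new [(4,2)] -> total=1
Click 2 (0,1) count=0: revealed 6 new [(0,0) (0,1) (0,2) (1,0) (1,1) (1,2)] -> total=7

Answer: ###..
###..
.....
.....
..#..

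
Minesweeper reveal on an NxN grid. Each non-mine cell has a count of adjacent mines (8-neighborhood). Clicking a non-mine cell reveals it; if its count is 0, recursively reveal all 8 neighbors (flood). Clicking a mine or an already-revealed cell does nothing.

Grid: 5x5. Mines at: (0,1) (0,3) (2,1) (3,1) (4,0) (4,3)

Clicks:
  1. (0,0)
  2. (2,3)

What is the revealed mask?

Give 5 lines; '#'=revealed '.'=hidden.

Click 1 (0,0) count=1: revealed 1 new [(0,0)] -> total=1
Click 2 (2,3) count=0: revealed 9 new [(1,2) (1,3) (1,4) (2,2) (2,3) (2,4) (3,2) (3,3) (3,4)] -> total=10

Answer: #....
..###
..###
..###
.....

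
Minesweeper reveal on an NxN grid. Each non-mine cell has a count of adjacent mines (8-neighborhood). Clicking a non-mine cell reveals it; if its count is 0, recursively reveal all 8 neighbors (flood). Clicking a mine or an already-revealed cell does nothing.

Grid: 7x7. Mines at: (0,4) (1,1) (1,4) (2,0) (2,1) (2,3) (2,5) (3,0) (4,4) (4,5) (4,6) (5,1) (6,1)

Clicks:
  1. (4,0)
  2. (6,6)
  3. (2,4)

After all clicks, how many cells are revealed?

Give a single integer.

Answer: 12

Derivation:
Click 1 (4,0) count=2: revealed 1 new [(4,0)] -> total=1
Click 2 (6,6) count=0: revealed 10 new [(5,2) (5,3) (5,4) (5,5) (5,6) (6,2) (6,3) (6,4) (6,5) (6,6)] -> total=11
Click 3 (2,4) count=3: revealed 1 new [(2,4)] -> total=12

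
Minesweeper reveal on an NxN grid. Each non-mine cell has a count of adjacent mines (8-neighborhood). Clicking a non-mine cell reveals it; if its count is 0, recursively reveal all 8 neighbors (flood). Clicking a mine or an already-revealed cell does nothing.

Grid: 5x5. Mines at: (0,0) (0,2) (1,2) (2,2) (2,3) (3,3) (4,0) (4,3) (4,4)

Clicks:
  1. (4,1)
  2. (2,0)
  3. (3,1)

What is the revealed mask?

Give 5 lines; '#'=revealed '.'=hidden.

Click 1 (4,1) count=1: revealed 1 new [(4,1)] -> total=1
Click 2 (2,0) count=0: revealed 6 new [(1,0) (1,1) (2,0) (2,1) (3,0) (3,1)] -> total=7
Click 3 (3,1) count=2: revealed 0 new [(none)] -> total=7

Answer: .....
##...
##...
##...
.#...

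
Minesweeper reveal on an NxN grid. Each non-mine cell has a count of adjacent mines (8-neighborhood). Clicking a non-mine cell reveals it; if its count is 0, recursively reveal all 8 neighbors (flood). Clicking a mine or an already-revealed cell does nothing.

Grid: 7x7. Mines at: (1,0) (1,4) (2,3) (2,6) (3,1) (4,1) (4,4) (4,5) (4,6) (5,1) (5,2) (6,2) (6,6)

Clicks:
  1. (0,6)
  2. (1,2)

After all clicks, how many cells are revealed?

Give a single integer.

Answer: 5

Derivation:
Click 1 (0,6) count=0: revealed 4 new [(0,5) (0,6) (1,5) (1,6)] -> total=4
Click 2 (1,2) count=1: revealed 1 new [(1,2)] -> total=5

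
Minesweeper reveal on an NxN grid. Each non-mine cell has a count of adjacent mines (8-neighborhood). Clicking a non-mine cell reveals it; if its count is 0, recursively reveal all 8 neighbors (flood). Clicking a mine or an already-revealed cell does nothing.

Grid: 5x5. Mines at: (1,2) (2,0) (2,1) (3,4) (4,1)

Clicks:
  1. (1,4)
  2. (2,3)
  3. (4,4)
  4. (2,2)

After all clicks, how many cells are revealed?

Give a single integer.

Answer: 8

Derivation:
Click 1 (1,4) count=0: revealed 6 new [(0,3) (0,4) (1,3) (1,4) (2,3) (2,4)] -> total=6
Click 2 (2,3) count=2: revealed 0 new [(none)] -> total=6
Click 3 (4,4) count=1: revealed 1 new [(4,4)] -> total=7
Click 4 (2,2) count=2: revealed 1 new [(2,2)] -> total=8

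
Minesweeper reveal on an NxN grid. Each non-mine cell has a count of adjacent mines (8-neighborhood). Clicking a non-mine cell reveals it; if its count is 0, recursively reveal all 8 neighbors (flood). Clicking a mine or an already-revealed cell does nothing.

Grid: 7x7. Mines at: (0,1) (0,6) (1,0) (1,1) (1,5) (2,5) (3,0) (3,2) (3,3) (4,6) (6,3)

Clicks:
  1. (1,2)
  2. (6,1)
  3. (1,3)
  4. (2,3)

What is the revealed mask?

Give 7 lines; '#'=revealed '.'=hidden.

Click 1 (1,2) count=2: revealed 1 new [(1,2)] -> total=1
Click 2 (6,1) count=0: revealed 9 new [(4,0) (4,1) (4,2) (5,0) (5,1) (5,2) (6,0) (6,1) (6,2)] -> total=10
Click 3 (1,3) count=0: revealed 8 new [(0,2) (0,3) (0,4) (1,3) (1,4) (2,2) (2,3) (2,4)] -> total=18
Click 4 (2,3) count=2: revealed 0 new [(none)] -> total=18

Answer: ..###..
..###..
..###..
.......
###....
###....
###....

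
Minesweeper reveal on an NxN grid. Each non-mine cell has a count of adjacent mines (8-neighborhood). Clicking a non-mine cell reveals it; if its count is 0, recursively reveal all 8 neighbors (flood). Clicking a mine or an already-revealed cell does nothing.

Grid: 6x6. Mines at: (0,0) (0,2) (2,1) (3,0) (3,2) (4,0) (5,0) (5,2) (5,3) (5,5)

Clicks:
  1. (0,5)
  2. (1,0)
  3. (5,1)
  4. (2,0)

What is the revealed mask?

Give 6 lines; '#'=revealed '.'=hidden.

Answer: ...###
#..###
#..###
...###
...###
.#....

Derivation:
Click 1 (0,5) count=0: revealed 15 new [(0,3) (0,4) (0,5) (1,3) (1,4) (1,5) (2,3) (2,4) (2,5) (3,3) (3,4) (3,5) (4,3) (4,4) (4,5)] -> total=15
Click 2 (1,0) count=2: revealed 1 new [(1,0)] -> total=16
Click 3 (5,1) count=3: revealed 1 new [(5,1)] -> total=17
Click 4 (2,0) count=2: revealed 1 new [(2,0)] -> total=18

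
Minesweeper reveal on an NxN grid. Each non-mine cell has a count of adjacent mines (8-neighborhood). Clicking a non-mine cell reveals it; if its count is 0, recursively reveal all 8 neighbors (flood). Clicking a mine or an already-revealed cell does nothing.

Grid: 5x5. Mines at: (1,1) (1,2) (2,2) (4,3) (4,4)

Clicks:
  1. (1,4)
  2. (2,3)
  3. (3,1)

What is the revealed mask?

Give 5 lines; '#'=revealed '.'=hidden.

Click 1 (1,4) count=0: revealed 8 new [(0,3) (0,4) (1,3) (1,4) (2,3) (2,4) (3,3) (3,4)] -> total=8
Click 2 (2,3) count=2: revealed 0 new [(none)] -> total=8
Click 3 (3,1) count=1: revealed 1 new [(3,1)] -> total=9

Answer: ...##
...##
...##
.#.##
.....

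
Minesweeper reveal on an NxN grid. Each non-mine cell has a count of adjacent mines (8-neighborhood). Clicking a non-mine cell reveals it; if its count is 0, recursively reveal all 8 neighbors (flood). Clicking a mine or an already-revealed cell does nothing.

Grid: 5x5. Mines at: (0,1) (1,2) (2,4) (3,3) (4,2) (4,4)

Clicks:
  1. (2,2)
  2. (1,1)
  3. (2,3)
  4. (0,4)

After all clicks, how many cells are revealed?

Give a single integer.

Answer: 7

Derivation:
Click 1 (2,2) count=2: revealed 1 new [(2,2)] -> total=1
Click 2 (1,1) count=2: revealed 1 new [(1,1)] -> total=2
Click 3 (2,3) count=3: revealed 1 new [(2,3)] -> total=3
Click 4 (0,4) count=0: revealed 4 new [(0,3) (0,4) (1,3) (1,4)] -> total=7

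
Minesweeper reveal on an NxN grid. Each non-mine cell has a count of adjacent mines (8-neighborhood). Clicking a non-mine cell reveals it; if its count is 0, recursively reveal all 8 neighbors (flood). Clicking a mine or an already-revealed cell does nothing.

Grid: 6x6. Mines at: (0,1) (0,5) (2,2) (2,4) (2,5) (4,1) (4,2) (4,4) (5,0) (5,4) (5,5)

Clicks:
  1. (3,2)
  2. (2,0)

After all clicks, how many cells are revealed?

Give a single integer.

Click 1 (3,2) count=3: revealed 1 new [(3,2)] -> total=1
Click 2 (2,0) count=0: revealed 6 new [(1,0) (1,1) (2,0) (2,1) (3,0) (3,1)] -> total=7

Answer: 7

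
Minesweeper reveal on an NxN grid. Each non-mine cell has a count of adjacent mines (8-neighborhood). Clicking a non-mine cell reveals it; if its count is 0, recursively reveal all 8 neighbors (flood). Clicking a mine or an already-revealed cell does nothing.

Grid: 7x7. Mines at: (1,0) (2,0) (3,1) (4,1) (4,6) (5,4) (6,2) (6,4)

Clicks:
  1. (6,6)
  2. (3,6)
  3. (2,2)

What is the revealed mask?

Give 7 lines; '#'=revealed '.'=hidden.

Answer: .......
.......
..#....
......#
.......
.....##
.....##

Derivation:
Click 1 (6,6) count=0: revealed 4 new [(5,5) (5,6) (6,5) (6,6)] -> total=4
Click 2 (3,6) count=1: revealed 1 new [(3,6)] -> total=5
Click 3 (2,2) count=1: revealed 1 new [(2,2)] -> total=6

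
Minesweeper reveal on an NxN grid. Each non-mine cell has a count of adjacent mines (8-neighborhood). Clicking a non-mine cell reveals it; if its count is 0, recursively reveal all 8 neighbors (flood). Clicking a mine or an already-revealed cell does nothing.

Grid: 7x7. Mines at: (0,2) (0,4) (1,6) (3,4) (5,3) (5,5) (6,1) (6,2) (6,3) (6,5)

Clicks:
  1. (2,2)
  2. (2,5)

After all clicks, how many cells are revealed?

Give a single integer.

Click 1 (2,2) count=0: revealed 21 new [(0,0) (0,1) (1,0) (1,1) (1,2) (1,3) (2,0) (2,1) (2,2) (2,3) (3,0) (3,1) (3,2) (3,3) (4,0) (4,1) (4,2) (4,3) (5,0) (5,1) (5,2)] -> total=21
Click 2 (2,5) count=2: revealed 1 new [(2,5)] -> total=22

Answer: 22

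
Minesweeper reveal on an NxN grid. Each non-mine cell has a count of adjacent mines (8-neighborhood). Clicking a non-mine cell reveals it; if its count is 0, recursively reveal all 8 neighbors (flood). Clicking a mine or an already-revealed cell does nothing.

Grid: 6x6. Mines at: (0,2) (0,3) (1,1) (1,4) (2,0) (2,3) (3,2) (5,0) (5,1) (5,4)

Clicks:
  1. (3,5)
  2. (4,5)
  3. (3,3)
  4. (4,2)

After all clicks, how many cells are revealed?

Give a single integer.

Answer: 8

Derivation:
Click 1 (3,5) count=0: revealed 6 new [(2,4) (2,5) (3,4) (3,5) (4,4) (4,5)] -> total=6
Click 2 (4,5) count=1: revealed 0 new [(none)] -> total=6
Click 3 (3,3) count=2: revealed 1 new [(3,3)] -> total=7
Click 4 (4,2) count=2: revealed 1 new [(4,2)] -> total=8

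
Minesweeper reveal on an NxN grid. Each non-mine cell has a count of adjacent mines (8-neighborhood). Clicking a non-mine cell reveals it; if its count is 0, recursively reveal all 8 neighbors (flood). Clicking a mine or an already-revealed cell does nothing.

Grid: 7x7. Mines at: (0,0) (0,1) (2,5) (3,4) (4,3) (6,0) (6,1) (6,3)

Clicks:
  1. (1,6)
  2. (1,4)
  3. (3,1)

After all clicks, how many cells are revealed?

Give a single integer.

Answer: 27

Derivation:
Click 1 (1,6) count=1: revealed 1 new [(1,6)] -> total=1
Click 2 (1,4) count=1: revealed 1 new [(1,4)] -> total=2
Click 3 (3,1) count=0: revealed 25 new [(0,2) (0,3) (0,4) (0,5) (0,6) (1,0) (1,1) (1,2) (1,3) (1,5) (2,0) (2,1) (2,2) (2,3) (2,4) (3,0) (3,1) (3,2) (3,3) (4,0) (4,1) (4,2) (5,0) (5,1) (5,2)] -> total=27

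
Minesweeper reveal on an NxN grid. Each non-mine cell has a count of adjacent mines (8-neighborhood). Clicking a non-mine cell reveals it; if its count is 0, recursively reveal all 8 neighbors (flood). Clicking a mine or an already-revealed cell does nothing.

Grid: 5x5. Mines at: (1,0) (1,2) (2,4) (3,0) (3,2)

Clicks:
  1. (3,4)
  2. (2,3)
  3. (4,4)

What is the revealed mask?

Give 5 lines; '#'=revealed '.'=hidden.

Answer: .....
.....
...#.
...##
...##

Derivation:
Click 1 (3,4) count=1: revealed 1 new [(3,4)] -> total=1
Click 2 (2,3) count=3: revealed 1 new [(2,3)] -> total=2
Click 3 (4,4) count=0: revealed 3 new [(3,3) (4,3) (4,4)] -> total=5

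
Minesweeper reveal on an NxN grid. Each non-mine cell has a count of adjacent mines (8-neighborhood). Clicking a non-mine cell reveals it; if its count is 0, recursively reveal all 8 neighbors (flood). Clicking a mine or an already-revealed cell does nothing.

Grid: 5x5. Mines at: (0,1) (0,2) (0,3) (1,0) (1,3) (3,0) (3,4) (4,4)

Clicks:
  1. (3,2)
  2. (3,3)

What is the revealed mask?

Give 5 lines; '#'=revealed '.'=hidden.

Click 1 (3,2) count=0: revealed 9 new [(2,1) (2,2) (2,3) (3,1) (3,2) (3,3) (4,1) (4,2) (4,3)] -> total=9
Click 2 (3,3) count=2: revealed 0 new [(none)] -> total=9

Answer: .....
.....
.###.
.###.
.###.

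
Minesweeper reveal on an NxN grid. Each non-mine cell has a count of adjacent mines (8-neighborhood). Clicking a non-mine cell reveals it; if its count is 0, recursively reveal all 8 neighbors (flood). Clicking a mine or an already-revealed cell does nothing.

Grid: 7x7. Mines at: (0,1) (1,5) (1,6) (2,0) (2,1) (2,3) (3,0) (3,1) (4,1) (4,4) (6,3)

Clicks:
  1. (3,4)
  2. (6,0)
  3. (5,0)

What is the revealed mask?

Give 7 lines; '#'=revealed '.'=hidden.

Answer: .......
.......
.......
....#..
.......
###....
###....

Derivation:
Click 1 (3,4) count=2: revealed 1 new [(3,4)] -> total=1
Click 2 (6,0) count=0: revealed 6 new [(5,0) (5,1) (5,2) (6,0) (6,1) (6,2)] -> total=7
Click 3 (5,0) count=1: revealed 0 new [(none)] -> total=7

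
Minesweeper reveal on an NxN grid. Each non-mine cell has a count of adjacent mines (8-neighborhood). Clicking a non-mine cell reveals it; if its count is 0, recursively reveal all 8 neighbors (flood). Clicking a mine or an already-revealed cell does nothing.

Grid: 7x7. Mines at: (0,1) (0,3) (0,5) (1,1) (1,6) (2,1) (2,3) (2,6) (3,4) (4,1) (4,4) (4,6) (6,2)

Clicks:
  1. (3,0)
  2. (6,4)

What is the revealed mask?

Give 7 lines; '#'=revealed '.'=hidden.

Answer: .......
.......
.......
#......
.......
...####
...####

Derivation:
Click 1 (3,0) count=2: revealed 1 new [(3,0)] -> total=1
Click 2 (6,4) count=0: revealed 8 new [(5,3) (5,4) (5,5) (5,6) (6,3) (6,4) (6,5) (6,6)] -> total=9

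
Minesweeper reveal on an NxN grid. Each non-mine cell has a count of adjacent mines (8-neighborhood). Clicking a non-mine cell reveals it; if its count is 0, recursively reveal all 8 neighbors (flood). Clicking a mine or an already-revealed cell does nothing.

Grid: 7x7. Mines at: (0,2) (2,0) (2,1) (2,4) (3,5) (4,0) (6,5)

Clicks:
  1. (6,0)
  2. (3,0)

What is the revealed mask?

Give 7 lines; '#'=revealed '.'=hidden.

Click 1 (6,0) count=0: revealed 18 new [(3,1) (3,2) (3,3) (3,4) (4,1) (4,2) (4,3) (4,4) (5,0) (5,1) (5,2) (5,3) (5,4) (6,0) (6,1) (6,2) (6,3) (6,4)] -> total=18
Click 2 (3,0) count=3: revealed 1 new [(3,0)] -> total=19

Answer: .......
.......
.......
#####..
.####..
#####..
#####..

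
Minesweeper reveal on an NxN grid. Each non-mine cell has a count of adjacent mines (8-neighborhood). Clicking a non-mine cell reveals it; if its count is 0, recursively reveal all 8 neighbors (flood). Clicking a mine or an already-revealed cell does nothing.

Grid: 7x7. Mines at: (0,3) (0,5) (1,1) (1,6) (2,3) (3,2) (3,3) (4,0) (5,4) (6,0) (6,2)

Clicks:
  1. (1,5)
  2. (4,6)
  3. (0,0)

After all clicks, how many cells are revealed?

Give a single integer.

Answer: 15

Derivation:
Click 1 (1,5) count=2: revealed 1 new [(1,5)] -> total=1
Click 2 (4,6) count=0: revealed 13 new [(2,4) (2,5) (2,6) (3,4) (3,5) (3,6) (4,4) (4,5) (4,6) (5,5) (5,6) (6,5) (6,6)] -> total=14
Click 3 (0,0) count=1: revealed 1 new [(0,0)] -> total=15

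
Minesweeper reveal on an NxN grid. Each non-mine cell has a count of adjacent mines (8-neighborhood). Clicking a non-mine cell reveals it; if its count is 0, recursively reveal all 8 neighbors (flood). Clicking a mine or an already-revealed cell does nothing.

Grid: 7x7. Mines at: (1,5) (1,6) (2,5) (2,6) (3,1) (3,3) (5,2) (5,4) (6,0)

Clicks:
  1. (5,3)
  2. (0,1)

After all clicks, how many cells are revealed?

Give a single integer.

Click 1 (5,3) count=2: revealed 1 new [(5,3)] -> total=1
Click 2 (0,1) count=0: revealed 15 new [(0,0) (0,1) (0,2) (0,3) (0,4) (1,0) (1,1) (1,2) (1,3) (1,4) (2,0) (2,1) (2,2) (2,3) (2,4)] -> total=16

Answer: 16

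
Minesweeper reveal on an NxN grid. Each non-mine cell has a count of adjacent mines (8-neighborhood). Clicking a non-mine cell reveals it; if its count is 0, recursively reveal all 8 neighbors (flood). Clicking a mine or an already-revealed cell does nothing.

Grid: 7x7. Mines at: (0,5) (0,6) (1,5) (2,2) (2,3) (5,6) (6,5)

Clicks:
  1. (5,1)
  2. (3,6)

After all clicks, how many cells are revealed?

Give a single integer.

Answer: 40

Derivation:
Click 1 (5,1) count=0: revealed 40 new [(0,0) (0,1) (0,2) (0,3) (0,4) (1,0) (1,1) (1,2) (1,3) (1,4) (2,0) (2,1) (2,4) (2,5) (2,6) (3,0) (3,1) (3,2) (3,3) (3,4) (3,5) (3,6) (4,0) (4,1) (4,2) (4,3) (4,4) (4,5) (4,6) (5,0) (5,1) (5,2) (5,3) (5,4) (5,5) (6,0) (6,1) (6,2) (6,3) (6,4)] -> total=40
Click 2 (3,6) count=0: revealed 0 new [(none)] -> total=40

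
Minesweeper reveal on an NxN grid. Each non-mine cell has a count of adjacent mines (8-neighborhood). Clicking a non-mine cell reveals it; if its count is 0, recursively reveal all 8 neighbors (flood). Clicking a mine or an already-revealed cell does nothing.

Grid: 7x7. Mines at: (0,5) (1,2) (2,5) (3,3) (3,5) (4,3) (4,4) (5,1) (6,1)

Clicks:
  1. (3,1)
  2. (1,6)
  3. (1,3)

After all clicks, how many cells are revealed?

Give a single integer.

Click 1 (3,1) count=0: revealed 13 new [(0,0) (0,1) (1,0) (1,1) (2,0) (2,1) (2,2) (3,0) (3,1) (3,2) (4,0) (4,1) (4,2)] -> total=13
Click 2 (1,6) count=2: revealed 1 new [(1,6)] -> total=14
Click 3 (1,3) count=1: revealed 1 new [(1,3)] -> total=15

Answer: 15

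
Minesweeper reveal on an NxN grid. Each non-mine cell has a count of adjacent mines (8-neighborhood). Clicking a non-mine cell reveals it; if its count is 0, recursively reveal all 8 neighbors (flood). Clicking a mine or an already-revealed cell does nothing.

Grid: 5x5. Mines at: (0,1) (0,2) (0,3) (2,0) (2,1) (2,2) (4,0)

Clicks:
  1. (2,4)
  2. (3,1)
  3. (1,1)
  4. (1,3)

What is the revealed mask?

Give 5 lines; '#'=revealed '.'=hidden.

Click 1 (2,4) count=0: revealed 12 new [(1,3) (1,4) (2,3) (2,4) (3,1) (3,2) (3,3) (3,4) (4,1) (4,2) (4,3) (4,4)] -> total=12
Click 2 (3,1) count=4: revealed 0 new [(none)] -> total=12
Click 3 (1,1) count=5: revealed 1 new [(1,1)] -> total=13
Click 4 (1,3) count=3: revealed 0 new [(none)] -> total=13

Answer: .....
.#.##
...##
.####
.####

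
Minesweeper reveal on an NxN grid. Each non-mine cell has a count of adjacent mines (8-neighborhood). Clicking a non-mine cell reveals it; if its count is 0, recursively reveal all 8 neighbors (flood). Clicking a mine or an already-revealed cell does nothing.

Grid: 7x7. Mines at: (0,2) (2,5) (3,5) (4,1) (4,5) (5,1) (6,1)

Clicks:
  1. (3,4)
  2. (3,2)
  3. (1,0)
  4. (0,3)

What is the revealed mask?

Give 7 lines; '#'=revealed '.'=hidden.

Answer: ##.#...
#####..
#####..
#####..
..###..
..#####
..#####

Derivation:
Click 1 (3,4) count=3: revealed 1 new [(3,4)] -> total=1
Click 2 (3,2) count=1: revealed 1 new [(3,2)] -> total=2
Click 3 (1,0) count=0: revealed 28 new [(0,0) (0,1) (1,0) (1,1) (1,2) (1,3) (1,4) (2,0) (2,1) (2,2) (2,3) (2,4) (3,0) (3,1) (3,3) (4,2) (4,3) (4,4) (5,2) (5,3) (5,4) (5,5) (5,6) (6,2) (6,3) (6,4) (6,5) (6,6)] -> total=30
Click 4 (0,3) count=1: revealed 1 new [(0,3)] -> total=31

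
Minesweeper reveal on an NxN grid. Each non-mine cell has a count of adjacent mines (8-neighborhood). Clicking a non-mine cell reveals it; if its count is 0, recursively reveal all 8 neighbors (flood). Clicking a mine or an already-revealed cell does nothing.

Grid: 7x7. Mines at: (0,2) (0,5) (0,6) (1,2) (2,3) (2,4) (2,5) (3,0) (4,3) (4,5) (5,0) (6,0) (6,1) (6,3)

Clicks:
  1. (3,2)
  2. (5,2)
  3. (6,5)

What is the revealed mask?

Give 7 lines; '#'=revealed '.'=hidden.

Click 1 (3,2) count=2: revealed 1 new [(3,2)] -> total=1
Click 2 (5,2) count=3: revealed 1 new [(5,2)] -> total=2
Click 3 (6,5) count=0: revealed 6 new [(5,4) (5,5) (5,6) (6,4) (6,5) (6,6)] -> total=8

Answer: .......
.......
.......
..#....
.......
..#.###
....###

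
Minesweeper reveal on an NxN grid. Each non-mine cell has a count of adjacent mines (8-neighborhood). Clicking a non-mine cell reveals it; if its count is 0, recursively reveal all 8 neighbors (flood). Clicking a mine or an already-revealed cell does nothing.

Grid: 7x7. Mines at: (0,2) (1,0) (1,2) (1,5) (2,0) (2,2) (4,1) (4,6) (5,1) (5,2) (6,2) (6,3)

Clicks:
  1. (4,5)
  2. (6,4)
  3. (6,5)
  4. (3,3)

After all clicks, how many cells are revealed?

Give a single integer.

Answer: 8

Derivation:
Click 1 (4,5) count=1: revealed 1 new [(4,5)] -> total=1
Click 2 (6,4) count=1: revealed 1 new [(6,4)] -> total=2
Click 3 (6,5) count=0: revealed 5 new [(5,4) (5,5) (5,6) (6,5) (6,6)] -> total=7
Click 4 (3,3) count=1: revealed 1 new [(3,3)] -> total=8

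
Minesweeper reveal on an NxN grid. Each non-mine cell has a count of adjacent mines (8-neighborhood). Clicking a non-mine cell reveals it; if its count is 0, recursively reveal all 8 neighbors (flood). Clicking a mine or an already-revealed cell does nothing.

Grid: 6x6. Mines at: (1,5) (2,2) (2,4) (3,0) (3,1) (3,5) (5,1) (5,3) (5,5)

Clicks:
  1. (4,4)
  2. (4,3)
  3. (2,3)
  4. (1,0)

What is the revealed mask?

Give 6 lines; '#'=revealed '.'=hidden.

Answer: #####.
#####.
##.#..
......
...##.
......

Derivation:
Click 1 (4,4) count=3: revealed 1 new [(4,4)] -> total=1
Click 2 (4,3) count=1: revealed 1 new [(4,3)] -> total=2
Click 3 (2,3) count=2: revealed 1 new [(2,3)] -> total=3
Click 4 (1,0) count=0: revealed 12 new [(0,0) (0,1) (0,2) (0,3) (0,4) (1,0) (1,1) (1,2) (1,3) (1,4) (2,0) (2,1)] -> total=15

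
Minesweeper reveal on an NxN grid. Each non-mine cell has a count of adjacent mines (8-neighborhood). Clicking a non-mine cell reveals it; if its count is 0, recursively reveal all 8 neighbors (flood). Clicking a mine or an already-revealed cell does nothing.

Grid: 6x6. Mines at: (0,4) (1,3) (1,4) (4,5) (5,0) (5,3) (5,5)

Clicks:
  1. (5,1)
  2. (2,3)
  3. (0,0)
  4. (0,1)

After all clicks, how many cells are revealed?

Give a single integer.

Answer: 22

Derivation:
Click 1 (5,1) count=1: revealed 1 new [(5,1)] -> total=1
Click 2 (2,3) count=2: revealed 1 new [(2,3)] -> total=2
Click 3 (0,0) count=0: revealed 20 new [(0,0) (0,1) (0,2) (1,0) (1,1) (1,2) (2,0) (2,1) (2,2) (2,4) (3,0) (3,1) (3,2) (3,3) (3,4) (4,0) (4,1) (4,2) (4,3) (4,4)] -> total=22
Click 4 (0,1) count=0: revealed 0 new [(none)] -> total=22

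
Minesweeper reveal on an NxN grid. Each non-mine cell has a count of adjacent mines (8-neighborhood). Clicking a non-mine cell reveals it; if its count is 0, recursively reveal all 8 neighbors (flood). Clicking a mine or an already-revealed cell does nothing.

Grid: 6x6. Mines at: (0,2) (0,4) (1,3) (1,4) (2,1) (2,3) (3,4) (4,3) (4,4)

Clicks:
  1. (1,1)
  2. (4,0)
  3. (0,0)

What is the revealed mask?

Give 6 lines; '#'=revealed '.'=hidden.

Answer: ##....
##....
......
###...
###...
###...

Derivation:
Click 1 (1,1) count=2: revealed 1 new [(1,1)] -> total=1
Click 2 (4,0) count=0: revealed 9 new [(3,0) (3,1) (3,2) (4,0) (4,1) (4,2) (5,0) (5,1) (5,2)] -> total=10
Click 3 (0,0) count=0: revealed 3 new [(0,0) (0,1) (1,0)] -> total=13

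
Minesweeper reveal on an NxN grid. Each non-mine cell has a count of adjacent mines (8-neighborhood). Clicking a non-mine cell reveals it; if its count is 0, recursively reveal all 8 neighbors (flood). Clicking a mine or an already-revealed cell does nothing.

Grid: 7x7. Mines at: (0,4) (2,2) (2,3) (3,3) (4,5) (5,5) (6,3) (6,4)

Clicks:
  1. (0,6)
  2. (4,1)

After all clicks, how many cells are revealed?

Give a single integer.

Answer: 33

Derivation:
Click 1 (0,6) count=0: revealed 11 new [(0,5) (0,6) (1,4) (1,5) (1,6) (2,4) (2,5) (2,6) (3,4) (3,5) (3,6)] -> total=11
Click 2 (4,1) count=0: revealed 22 new [(0,0) (0,1) (0,2) (0,3) (1,0) (1,1) (1,2) (1,3) (2,0) (2,1) (3,0) (3,1) (3,2) (4,0) (4,1) (4,2) (5,0) (5,1) (5,2) (6,0) (6,1) (6,2)] -> total=33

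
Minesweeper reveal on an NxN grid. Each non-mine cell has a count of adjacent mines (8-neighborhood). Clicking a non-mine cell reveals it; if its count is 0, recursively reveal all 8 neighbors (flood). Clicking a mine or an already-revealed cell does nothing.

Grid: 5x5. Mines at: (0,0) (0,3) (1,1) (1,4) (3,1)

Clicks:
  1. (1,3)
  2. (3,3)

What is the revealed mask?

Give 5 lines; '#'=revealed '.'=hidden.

Answer: .....
...#.
..###
..###
..###

Derivation:
Click 1 (1,3) count=2: revealed 1 new [(1,3)] -> total=1
Click 2 (3,3) count=0: revealed 9 new [(2,2) (2,3) (2,4) (3,2) (3,3) (3,4) (4,2) (4,3) (4,4)] -> total=10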